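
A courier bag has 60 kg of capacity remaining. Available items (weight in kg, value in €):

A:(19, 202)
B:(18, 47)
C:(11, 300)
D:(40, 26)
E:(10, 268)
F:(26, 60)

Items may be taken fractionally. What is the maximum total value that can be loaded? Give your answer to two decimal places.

Sort by value per unit weight and fill in that order.
Ratios (sorted): C 27.27, E 26.80, A 10.63, B 2.61, F 2.31, D 0.65
take C (11 @ 300); take E (10 @ 268); take A (19 @ 202); take B (18 @ 47); take 2/26 of F → 4.62. Capacity used 60/60.
Total value = 821.62

821.62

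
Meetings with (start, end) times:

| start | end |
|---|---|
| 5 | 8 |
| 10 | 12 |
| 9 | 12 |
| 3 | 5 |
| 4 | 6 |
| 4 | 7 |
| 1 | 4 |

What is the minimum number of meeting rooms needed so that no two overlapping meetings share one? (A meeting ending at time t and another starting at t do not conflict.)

starts: [1, 3, 4, 4, 5, 9, 10]
ends:   [4, 5, 6, 7, 8, 12, 12]
s1→1 s3→2 e4→1 s4→2 s4→3  — peak 3.

3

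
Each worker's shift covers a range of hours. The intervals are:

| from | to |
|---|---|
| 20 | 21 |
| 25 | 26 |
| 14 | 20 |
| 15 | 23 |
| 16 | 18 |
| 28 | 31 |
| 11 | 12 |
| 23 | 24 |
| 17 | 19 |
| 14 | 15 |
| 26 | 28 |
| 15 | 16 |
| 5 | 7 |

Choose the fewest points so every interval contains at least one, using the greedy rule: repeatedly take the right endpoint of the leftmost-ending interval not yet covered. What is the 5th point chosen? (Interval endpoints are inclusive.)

Process intervals by earliest right end; each time one isn't hit yet, stab at its right endpoint.
Sorted: [5,7] [11,12] [14,15] [15,16] [16,18] [17,19] [14,20] [20,21] [15,23] [23,24] [25,26] [26,28] [28,31]
{[5,7]} hit by 7; {[11,12]} hit by 12; {[14,15],[15,16]} hit by 15; {[16,18],[17,19],[14,20]} hit by 18; {[20,21],[15,23]} hit by 21; {[23,24]} hit by 24; {[25,26],[26,28]} hit by 26; {[28,31]} hit by 31.
Points: 7, 12, 15, 18, 21, 24, 26, 31 (8 total).

21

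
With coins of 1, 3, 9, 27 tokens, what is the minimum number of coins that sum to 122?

8

122 − 4×27→14 − 1×9→5 − 1×3→2 − 2×1→0
Total coins = 4 + 1 + 1 + 2 = 8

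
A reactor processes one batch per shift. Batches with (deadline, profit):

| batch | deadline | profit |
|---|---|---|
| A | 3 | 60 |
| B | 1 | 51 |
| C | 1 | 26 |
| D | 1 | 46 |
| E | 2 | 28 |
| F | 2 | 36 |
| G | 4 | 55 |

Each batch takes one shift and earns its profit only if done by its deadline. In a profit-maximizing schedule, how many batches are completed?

4

Sort by profit descending; place each in the latest free slot ≤ its deadline.
Profit order: A=60 G=55 B=51 D=46 F=36 E=28 C=26
Assign: A→slot 3, G→slot 4, B→slot 1, D skipped, F→slot 2, E skipped, C skipped.
Slots: [1:B] [2:F] [3:A] [4:G]
4 of 7 scheduled.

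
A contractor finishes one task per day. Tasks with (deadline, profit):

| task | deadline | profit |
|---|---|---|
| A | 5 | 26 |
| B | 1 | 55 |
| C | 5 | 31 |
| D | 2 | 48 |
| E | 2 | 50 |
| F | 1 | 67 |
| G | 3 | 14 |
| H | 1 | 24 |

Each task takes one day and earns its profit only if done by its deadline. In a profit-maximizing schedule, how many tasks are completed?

Sort by profit descending; place each in the latest free slot ≤ its deadline.
By profit: F(d1,67), B(d1,55), E(d2,50), D(d2,48), C(d5,31), A(d5,26), H(d1,24), G(d3,14)
F→slot 1; B skipped; E→slot 2; D skipped; C→slot 5; A→slot 4; H skipped; G→slot 3.
5 of 8 scheduled.

5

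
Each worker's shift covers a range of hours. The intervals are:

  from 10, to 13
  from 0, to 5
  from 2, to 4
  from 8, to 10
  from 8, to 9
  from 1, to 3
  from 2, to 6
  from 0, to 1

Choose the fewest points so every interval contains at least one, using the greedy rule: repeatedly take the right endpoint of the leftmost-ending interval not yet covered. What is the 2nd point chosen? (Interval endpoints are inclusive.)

Sort by right endpoint; whenever an interval is uncovered, place a point at its right end.
Sorted: [0,1] [1,3] [2,4] [0,5] [2,6] [8,9] [8,10] [10,13]
{[0,1],[1,3]} hit by 1; {[2,4],[0,5],[2,6]} hit by 4; {[8,9],[8,10]} hit by 9; {[10,13]} hit by 13.
Points: 1, 4, 9, 13 (4 total).

4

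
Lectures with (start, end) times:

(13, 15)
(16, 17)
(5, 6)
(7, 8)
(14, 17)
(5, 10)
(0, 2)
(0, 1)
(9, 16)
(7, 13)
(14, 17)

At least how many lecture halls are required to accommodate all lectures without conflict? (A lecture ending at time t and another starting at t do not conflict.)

4

starts: [0, 0, 5, 5, 7, 7, 9, 13, 14, 14, 16]
ends:   [1, 2, 6, 8, 10, 13, 15, 16, 17, 17, 17]
s0→1 s0→2 e1→1 e2→0 s5→1 s5→2 e6→1 s7→2 s7→3 e8→2 s9→3 e10→2 e13→1 s13→2 s14→3 s14→4  — peak 4.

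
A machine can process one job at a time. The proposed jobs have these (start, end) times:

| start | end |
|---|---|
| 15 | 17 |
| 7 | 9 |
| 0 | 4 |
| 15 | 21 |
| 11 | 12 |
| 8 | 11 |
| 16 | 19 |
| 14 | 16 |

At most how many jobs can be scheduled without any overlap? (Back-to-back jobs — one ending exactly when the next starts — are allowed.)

5

By end time: (0,4), (7,9), (8,11), (11,12), (14,16), (15,17), (16,19), (15,21).
Pick (0,4); next start ≥ 4 → (7,9); next start ≥ 9 → (11,12); next start ≥ 12 → (14,16); next start ≥ 16 → (16,19).
Selected 5 jobs.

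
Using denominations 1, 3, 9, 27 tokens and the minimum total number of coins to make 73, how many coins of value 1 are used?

Greedy: take as many of the largest coin as possible, then repeat with the remainder.
73 − 2×27→19 − 2×9→1 − 1×1→0
Count of 1: 1

1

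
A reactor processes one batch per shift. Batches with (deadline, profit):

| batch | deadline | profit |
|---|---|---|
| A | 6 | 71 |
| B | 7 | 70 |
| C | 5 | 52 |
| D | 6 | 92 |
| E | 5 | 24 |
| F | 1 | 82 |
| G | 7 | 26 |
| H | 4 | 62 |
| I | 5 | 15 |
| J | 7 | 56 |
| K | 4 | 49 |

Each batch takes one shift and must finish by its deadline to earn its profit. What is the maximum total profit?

485

By profit: D(d6,92), F(d1,82), A(d6,71), B(d7,70), H(d4,62), J(d7,56), C(d5,52), K(d4,49), G(d7,26), E(d5,24), I(d5,15)
D→slot 6; F→slot 1; A→slot 5; B→slot 7; H→slot 4; J→slot 3; C→slot 2; K skipped; G skipped; E skipped; I skipped.
Profit = 82 + 52 + 56 + 62 + 71 + 92 + 70 = 485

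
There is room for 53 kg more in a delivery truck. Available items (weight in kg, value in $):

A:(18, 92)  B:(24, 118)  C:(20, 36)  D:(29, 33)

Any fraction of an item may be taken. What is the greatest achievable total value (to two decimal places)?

Greedy by value/weight ratio, highest first.
Ratios (sorted): A 5.11, B 4.92, C 1.80, D 1.14
take A (18 @ 92); take B (24 @ 118); take 11/20 of C → 19.80. Capacity used 53/53.
Total value = 229.80

229.80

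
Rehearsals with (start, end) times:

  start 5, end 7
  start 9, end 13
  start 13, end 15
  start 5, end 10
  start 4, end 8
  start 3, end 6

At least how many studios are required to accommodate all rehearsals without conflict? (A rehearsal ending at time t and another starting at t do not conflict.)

starts: [3, 4, 5, 5, 9, 13]
ends:   [6, 7, 8, 10, 13, 15]
s3→1 s4→2 s5→3 s5→4  — peak 4.

4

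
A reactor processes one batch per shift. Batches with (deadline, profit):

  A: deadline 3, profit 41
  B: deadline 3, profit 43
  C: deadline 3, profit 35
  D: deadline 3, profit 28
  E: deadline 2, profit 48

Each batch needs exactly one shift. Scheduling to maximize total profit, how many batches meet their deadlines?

3

Take jobs in profit order; each goes to the latest open slot no later than its deadline.
Profit order: E=48 B=43 A=41 C=35 D=28
Assign: E→slot 2, B→slot 3, A→slot 1, C skipped, D skipped.
Slots: [1:A] [2:E] [3:B]
3 of 5 scheduled.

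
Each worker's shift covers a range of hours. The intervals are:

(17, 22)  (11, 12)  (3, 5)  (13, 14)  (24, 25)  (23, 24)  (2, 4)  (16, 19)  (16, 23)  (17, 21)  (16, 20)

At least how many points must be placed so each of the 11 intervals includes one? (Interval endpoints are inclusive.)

5

Process intervals by earliest right end; each time one isn't hit yet, stab at its right endpoint.
By right end: [2,4]  [3,5]  [11,12]  [13,14]  [16,19]  [16,20]  [17,21]  [17,22]  [16,23]  [23,24]  [24,25]
[2,4] uncovered → point at 4; [11,12] uncovered → point at 12; [13,14] uncovered → point at 14; [16,19] uncovered → point at 19; [23,24] uncovered → point at 24.
Points: 4, 12, 14, 19, 24 (5 total).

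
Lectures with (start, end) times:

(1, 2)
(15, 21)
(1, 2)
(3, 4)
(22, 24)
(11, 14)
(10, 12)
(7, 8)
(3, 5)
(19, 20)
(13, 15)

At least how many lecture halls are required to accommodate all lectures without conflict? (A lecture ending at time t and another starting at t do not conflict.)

The answer is the maximum number of intervals overlapping at any instant.
starts: [1, 1, 3, 3, 7, 10, 11, 13, 15, 19, 22]
ends:   [2, 2, 4, 5, 8, 12, 14, 15, 20, 21, 24]
s1→1 s1→2  — peak 2.

2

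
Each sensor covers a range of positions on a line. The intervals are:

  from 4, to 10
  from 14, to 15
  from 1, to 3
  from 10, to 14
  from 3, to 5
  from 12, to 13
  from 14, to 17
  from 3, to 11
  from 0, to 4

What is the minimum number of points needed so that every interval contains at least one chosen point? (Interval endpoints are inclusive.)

Process intervals by earliest right end; each time one isn't hit yet, stab at its right endpoint.
By right end: [1,3]  [0,4]  [3,5]  [4,10]  [3,11]  [12,13]  [10,14]  [14,15]  [14,17]
[1,3] uncovered → point at 3; [4,10] uncovered → point at 10; [12,13] uncovered → point at 13; [14,15] uncovered → point at 15.
Points: 3, 10, 13, 15 (4 total).

4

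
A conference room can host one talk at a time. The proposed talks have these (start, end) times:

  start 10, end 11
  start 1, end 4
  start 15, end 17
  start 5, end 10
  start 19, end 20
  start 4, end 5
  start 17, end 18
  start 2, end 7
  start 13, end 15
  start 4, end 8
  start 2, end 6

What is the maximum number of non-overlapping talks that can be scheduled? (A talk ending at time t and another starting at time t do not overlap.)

8

Sorted by end: (1,4)  (4,5)  (2,6)  (2,7)  (4,8)  (5,10)  (10,11)  (13,15)  (15,17)  (17,18)  (19,20)
take (1,4); take (4,5); skip (2,6); skip (4,8); take (5,10); take (10,11); take (13,15); take (15,17); take (17,18); take (19,20).
Selected 8 talks.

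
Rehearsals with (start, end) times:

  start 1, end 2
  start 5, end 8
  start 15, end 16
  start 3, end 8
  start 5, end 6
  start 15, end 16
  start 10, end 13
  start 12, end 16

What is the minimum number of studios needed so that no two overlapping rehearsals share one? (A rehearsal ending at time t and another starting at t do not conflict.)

Count concurrent intervals with a sweep; the peak is the room count.
starts: [1, 3, 5, 5, 10, 12, 15, 15]
ends:   [2, 6, 8, 8, 13, 16, 16, 16]
s1→1 e2→0 s3→1 s5→2 s5→3  — peak 3.

3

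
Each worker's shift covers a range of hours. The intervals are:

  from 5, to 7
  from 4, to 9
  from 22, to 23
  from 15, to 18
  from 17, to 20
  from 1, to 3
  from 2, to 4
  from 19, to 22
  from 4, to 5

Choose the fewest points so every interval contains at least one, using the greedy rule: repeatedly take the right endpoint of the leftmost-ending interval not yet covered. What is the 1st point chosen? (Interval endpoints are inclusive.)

3

By right end: [1,3]  [2,4]  [4,5]  [5,7]  [4,9]  [15,18]  [17,20]  [19,22]  [22,23]
[1,3] uncovered → point at 3; [4,5] uncovered → point at 5; [15,18] uncovered → point at 18; [19,22] uncovered → point at 22.
Points: 3, 5, 18, 22 (4 total).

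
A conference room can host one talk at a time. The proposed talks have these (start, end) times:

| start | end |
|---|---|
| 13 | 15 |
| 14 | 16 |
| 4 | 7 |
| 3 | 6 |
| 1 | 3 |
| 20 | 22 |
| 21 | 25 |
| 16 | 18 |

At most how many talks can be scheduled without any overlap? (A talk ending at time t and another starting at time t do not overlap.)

5

Sort by end time and greedily take each interval whose start is ≥ the last chosen end.
By end time: (1,3), (3,6), (4,7), (13,15), (14,16), (16,18), (20,22), (21,25).
Pick (1,3); next start ≥ 3 → (3,6); next start ≥ 6 → (13,15); next start ≥ 15 → (16,18); next start ≥ 18 → (20,22).
Selected 5 talks.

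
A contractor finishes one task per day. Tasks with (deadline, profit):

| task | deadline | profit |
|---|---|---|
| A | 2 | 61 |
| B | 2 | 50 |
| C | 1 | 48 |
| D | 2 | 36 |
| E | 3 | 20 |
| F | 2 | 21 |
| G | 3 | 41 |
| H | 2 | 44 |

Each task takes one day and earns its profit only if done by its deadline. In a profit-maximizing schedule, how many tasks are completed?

3

Sort by profit descending; place each in the latest free slot ≤ its deadline.
Profit order: A=61 B=50 C=48 H=44 G=41 D=36 F=21 E=20
Assign: A→slot 2, B→slot 1, C skipped, H skipped, G→slot 3, D skipped, F skipped, E skipped.
Slots: [1:B] [2:A] [3:G]
3 of 8 scheduled.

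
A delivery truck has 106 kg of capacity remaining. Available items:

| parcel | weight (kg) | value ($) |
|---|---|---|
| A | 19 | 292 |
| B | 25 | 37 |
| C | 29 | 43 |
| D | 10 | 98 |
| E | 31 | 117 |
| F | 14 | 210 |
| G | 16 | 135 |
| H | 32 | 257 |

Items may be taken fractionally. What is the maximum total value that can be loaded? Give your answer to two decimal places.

Greedy by value/weight ratio, highest first.
Order: A (292/19=15.37) > F (210/14=15.00) > D (98/10=9.80) > G (135/16=8.44) > H (257/32=8.03) > E (117/31=3.77) > C (43/29=1.48) > B (37/25=1.48)
Fill: take A (19 @ 292) → take F (14 @ 210) → take D (10 @ 98) → take G (16 @ 135) → take H (32 @ 257) → take 15/31 of E → 56.61; 106/106 used.
Total value = 1048.61

1048.61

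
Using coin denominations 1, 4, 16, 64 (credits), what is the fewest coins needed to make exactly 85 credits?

85 = 1×64 + 1×16 + 1×4 + 1×1
Total coins = 1 + 1 + 1 + 1 = 4

4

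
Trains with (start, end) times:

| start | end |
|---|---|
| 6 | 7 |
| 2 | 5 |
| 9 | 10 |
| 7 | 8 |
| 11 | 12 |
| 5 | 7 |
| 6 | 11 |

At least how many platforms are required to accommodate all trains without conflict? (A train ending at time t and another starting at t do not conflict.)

Count concurrent intervals with a sweep; the peak is the room count.
Events (time:±→running): 2:+→1 5:-→0 5:+→1 6:+→2 6:+→3 … peak 3.

3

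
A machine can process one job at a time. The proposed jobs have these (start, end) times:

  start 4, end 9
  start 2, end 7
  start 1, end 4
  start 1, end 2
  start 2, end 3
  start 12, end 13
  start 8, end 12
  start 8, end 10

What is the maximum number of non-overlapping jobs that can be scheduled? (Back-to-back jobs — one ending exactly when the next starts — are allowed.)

4

Order by finish time; keep every interval that doesn't clash with the previous kept one.
Sorted by end: (1,2)  (2,3)  (1,4)  (2,7)  (4,9)  (8,10)  (8,12)  (12,13)
take (1,2); take (2,3); take (4,9); take (12,13).
Selected 4 jobs.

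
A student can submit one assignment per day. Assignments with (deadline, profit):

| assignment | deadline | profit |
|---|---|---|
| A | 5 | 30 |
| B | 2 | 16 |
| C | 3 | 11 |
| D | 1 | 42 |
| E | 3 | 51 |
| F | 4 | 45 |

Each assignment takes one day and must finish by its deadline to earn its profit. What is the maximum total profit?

184

By profit: E(d3,51), F(d4,45), D(d1,42), A(d5,30), B(d2,16), C(d3,11)
E→slot 3; F→slot 4; D→slot 1; A→slot 5; B→slot 2; C skipped.
Profit = 42 + 16 + 51 + 45 + 30 = 184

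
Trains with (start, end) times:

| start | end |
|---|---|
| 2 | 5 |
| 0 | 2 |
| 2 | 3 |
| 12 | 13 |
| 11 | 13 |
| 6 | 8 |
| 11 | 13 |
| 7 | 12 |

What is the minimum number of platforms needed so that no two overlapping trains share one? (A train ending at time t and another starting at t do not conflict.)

3

The answer is the maximum number of intervals overlapping at any instant.
Events (time:±→running): 0:+→1 2:-→0 2:+→1 2:+→2 3:-→1 5:-→0 6:+→1 7:+→2 8:-→1 11:+→2 11:+→3 … peak 3.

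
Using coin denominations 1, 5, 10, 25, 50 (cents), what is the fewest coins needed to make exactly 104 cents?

104 − 2×50→4 − 4×1→0
Total coins = 2 + 4 = 6

6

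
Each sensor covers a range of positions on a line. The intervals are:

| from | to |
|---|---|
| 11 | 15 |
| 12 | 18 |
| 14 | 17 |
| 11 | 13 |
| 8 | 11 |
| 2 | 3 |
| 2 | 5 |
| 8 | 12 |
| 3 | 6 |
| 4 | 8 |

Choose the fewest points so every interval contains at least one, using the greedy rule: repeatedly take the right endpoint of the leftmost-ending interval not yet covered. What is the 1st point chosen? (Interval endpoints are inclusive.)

3

Sorted: [2,3] [2,5] [3,6] [4,8] [8,11] [8,12] [11,13] [11,15] [14,17] [12,18]
{[2,3],[2,5],[3,6]} hit by 3; {[4,8],[8,11],[8,12]} hit by 8; {[11,13],[11,15]} hit by 13; {[14,17],[12,18]} hit by 17.
Points: 3, 8, 13, 17 (4 total).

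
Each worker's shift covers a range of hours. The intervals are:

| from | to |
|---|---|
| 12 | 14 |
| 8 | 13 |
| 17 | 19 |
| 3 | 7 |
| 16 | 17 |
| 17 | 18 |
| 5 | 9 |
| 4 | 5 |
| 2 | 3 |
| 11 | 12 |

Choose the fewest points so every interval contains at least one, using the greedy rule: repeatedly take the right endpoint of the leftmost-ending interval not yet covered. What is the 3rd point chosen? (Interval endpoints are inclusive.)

12

Process intervals by earliest right end; each time one isn't hit yet, stab at its right endpoint.
Sorted: [2,3] [4,5] [3,7] [5,9] [11,12] [8,13] [12,14] [16,17] [17,18] [17,19]
{[2,3]} hit by 3; {[4,5],[3,7],[5,9]} hit by 5; {[11,12],[8,13],[12,14]} hit by 12; {[16,17],[17,18],[17,19]} hit by 17.
Points: 3, 5, 12, 17 (4 total).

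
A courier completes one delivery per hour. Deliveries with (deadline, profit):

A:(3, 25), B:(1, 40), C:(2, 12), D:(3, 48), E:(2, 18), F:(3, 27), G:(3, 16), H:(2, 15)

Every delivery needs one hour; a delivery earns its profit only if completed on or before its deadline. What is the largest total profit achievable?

115

Profit order: D=48 B=40 F=27 A=25 E=18 G=16 H=15 C=12
Assign: D→slot 3, B→slot 1, F→slot 2, A skipped, E skipped, G skipped, H skipped, C skipped.
Slots: [1:B] [2:F] [3:D]
Profit = 40 + 27 + 48 = 115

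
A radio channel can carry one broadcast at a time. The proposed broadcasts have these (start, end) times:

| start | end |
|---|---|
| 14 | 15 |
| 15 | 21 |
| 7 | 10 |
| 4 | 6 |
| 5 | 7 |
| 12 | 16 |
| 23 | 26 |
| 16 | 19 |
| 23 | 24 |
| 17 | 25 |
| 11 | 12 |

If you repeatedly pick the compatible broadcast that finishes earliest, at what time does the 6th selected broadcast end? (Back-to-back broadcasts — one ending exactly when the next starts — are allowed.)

24

Greedy by earliest finish: after sorting by end time, pick each interval compatible with the last pick.
Sorted by end: (4,6)  (5,7)  (7,10)  (11,12)  (14,15)  (12,16)  (16,19)  (15,21)  (23,24)  (17,25)  (23,26)
take (4,6); skip (5,7); take (7,10); take (11,12); take (14,15); take (16,19); take (23,24).
Selected: (4,6) (7,10) (11,12) (14,15) (16,19) (23,24)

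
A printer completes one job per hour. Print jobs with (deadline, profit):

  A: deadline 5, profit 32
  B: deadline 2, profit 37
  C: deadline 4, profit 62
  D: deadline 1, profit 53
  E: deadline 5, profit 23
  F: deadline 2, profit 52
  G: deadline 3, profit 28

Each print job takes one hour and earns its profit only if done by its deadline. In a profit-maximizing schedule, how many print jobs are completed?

5

Profit order: C=62 D=53 F=52 B=37 A=32 G=28 E=23
Assign: C→slot 4, D→slot 1, F→slot 2, B skipped, A→slot 5, G→slot 3, E skipped.
Slots: [1:D] [2:F] [3:G] [4:C] [5:A]
5 of 7 scheduled.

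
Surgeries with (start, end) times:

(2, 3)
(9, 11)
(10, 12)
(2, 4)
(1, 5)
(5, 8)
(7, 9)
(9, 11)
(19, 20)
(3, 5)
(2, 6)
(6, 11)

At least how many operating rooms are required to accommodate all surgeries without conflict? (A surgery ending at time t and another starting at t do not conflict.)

Events (time:±→running): 1:+→1 2:+→2 2:+→3 2:+→4 … peak 4.

4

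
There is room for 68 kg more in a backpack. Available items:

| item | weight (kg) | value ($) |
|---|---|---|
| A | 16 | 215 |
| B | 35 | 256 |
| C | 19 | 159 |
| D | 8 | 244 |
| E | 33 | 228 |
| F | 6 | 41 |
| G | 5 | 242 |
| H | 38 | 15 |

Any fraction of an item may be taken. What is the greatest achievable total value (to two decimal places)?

1006.29

Sort by value per unit weight and fill in that order.
Ratios (sorted): G 48.40, D 30.50, A 13.44, C 8.37, B 7.31, E 6.91, F 6.83, H 0.39
take G (5 @ 242); take D (8 @ 244); take A (16 @ 215); take C (19 @ 159); take 20/35 of B → 146.29. Capacity used 68/68.
Total value = 1006.29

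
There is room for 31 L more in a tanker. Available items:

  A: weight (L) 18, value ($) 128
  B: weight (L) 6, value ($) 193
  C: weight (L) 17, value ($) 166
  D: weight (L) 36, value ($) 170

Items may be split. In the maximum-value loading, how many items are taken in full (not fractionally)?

Order: B (193/6=32.17) > C (166/17=9.76) > A (128/18=7.11) > D (170/36=4.72)
Fill: take B (6 @ 193) → take C (17 @ 166) → take 8/18 of A → 56.89; 31/31 used.
2 item(s) taken whole; one partial (take 8/18 of A).

2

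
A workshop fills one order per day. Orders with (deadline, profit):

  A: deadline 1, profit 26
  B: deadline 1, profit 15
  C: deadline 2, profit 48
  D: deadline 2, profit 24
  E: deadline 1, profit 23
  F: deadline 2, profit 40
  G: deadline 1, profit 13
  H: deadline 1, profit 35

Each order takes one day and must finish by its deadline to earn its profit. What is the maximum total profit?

88

By profit: C(d2,48), F(d2,40), H(d1,35), A(d1,26), D(d2,24), E(d1,23), B(d1,15), G(d1,13)
C→slot 2; F→slot 1; H skipped; A skipped; D skipped; E skipped; B skipped; G skipped.
Profit = 40 + 48 = 88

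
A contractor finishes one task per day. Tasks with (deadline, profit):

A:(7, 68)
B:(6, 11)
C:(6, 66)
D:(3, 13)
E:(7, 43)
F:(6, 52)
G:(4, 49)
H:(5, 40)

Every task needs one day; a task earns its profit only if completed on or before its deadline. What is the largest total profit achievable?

Take jobs in profit order; each goes to the latest open slot no later than its deadline.
By profit: A(d7,68), C(d6,66), F(d6,52), G(d4,49), E(d7,43), H(d5,40), D(d3,13), B(d6,11)
A→slot 7; C→slot 6; F→slot 5; G→slot 4; E→slot 3; H→slot 2; D→slot 1; B skipped.
Profit = 13 + 40 + 43 + 49 + 52 + 66 + 68 = 331

331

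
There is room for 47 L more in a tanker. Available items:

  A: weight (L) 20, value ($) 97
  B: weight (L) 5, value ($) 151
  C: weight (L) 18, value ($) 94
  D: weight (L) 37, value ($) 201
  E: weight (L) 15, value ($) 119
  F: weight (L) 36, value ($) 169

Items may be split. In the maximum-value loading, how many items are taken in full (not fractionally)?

Greedy by value/weight ratio, highest first.
Ratios (sorted): B 30.20, E 7.93, D 5.43, C 5.22, A 4.85, F 4.69
take B (5 @ 151); take E (15 @ 119); take 27/37 of D → 146.68. Capacity used 47/47.
2 item(s) taken whole; one partial (take 27/37 of D).

2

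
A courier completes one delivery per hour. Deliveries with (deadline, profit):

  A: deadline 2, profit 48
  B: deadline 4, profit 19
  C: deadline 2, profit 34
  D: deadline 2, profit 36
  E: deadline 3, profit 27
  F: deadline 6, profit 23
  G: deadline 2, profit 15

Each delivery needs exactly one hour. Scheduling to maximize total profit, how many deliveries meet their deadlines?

Profit order: A=48 D=36 C=34 E=27 F=23 B=19 G=15
Assign: A→slot 2, D→slot 1, C skipped, E→slot 3, F→slot 6, B→slot 4, G skipped.
Slots: [1:D] [2:A] [3:E] [4:B] [6:F]
5 of 7 scheduled.

5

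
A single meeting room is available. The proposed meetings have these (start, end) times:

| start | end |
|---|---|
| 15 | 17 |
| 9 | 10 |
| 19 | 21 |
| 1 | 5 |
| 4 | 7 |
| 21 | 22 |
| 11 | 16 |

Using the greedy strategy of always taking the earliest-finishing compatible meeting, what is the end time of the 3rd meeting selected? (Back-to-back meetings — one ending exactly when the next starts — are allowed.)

16

Greedy by earliest finish: after sorting by end time, pick each interval compatible with the last pick.
Sorted by end: (1,5)  (4,7)  (9,10)  (11,16)  (15,17)  (19,21)  (21,22)
take (1,5); take (9,10); take (11,16); skip (15,17); take (19,21); take (21,22).
Selected: (1,5) (9,10) (11,16) (19,21) (21,22)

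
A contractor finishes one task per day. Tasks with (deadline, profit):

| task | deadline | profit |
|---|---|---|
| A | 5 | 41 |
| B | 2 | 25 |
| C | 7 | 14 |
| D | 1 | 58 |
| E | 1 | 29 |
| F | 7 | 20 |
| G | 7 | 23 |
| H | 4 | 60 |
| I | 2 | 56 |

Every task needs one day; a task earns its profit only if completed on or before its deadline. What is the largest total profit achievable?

272

By profit: H(d4,60), D(d1,58), I(d2,56), A(d5,41), E(d1,29), B(d2,25), G(d7,23), F(d7,20), C(d7,14)
H→slot 4; D→slot 1; I→slot 2; A→slot 5; E skipped; B skipped; G→slot 7; F→slot 6; C→slot 3.
Profit = 58 + 56 + 14 + 60 + 41 + 20 + 23 = 272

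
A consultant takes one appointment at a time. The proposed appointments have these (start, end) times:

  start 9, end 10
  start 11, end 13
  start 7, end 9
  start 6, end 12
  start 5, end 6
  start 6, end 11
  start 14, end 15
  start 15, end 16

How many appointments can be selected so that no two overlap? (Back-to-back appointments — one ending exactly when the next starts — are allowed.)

6

Sorted by end: (5,6)  (7,9)  (9,10)  (6,11)  (6,12)  (11,13)  (14,15)  (15,16)
take (5,6); take (7,9); take (9,10); take (11,13); take (14,15); take (15,16).
Selected 6 appointments.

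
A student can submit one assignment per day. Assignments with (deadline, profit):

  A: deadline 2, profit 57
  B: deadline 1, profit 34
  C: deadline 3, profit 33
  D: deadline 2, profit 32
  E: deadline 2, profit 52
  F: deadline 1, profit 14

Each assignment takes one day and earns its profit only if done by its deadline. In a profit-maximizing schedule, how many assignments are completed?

3

Take jobs in profit order; each goes to the latest open slot no later than its deadline.
Profit order: A=57 E=52 B=34 C=33 D=32 F=14
Assign: A→slot 2, E→slot 1, B skipped, C→slot 3, D skipped, F skipped.
Slots: [1:E] [2:A] [3:C]
3 of 6 scheduled.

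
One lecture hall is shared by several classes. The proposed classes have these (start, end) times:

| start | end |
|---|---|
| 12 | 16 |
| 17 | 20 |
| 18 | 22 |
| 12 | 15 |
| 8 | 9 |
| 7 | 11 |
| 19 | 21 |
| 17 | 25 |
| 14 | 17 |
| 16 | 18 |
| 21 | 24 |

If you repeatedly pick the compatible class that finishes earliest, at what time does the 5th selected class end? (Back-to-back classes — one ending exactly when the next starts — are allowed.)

By end time: (8,9), (7,11), (12,15), (12,16), (14,17), (16,18), (17,20), (19,21), (18,22), (21,24), (17,25).
Pick (8,9); next start ≥ 9 → (12,15); next start ≥ 15 → (16,18); next start ≥ 18 → (19,21); next start ≥ 21 → (21,24).
Selected: (8,9) (12,15) (16,18) (19,21) (21,24)

24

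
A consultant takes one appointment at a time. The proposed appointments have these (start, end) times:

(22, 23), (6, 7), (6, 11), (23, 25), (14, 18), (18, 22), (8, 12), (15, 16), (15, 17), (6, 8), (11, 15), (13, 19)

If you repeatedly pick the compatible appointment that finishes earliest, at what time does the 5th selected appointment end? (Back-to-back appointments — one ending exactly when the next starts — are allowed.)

23

Greedy by earliest finish: after sorting by end time, pick each interval compatible with the last pick.
Sorted by end: (6,7)  (6,8)  (6,11)  (8,12)  (11,15)  (15,16)  (15,17)  (14,18)  (13,19)  (18,22)  (22,23)  (23,25)
take (6,7); skip (6,11); take (8,12); skip (11,15); take (15,16); skip (14,18); take (18,22); take (22,23); take (23,25).
Selected: (6,7) (8,12) (15,16) (18,22) (22,23) (23,25)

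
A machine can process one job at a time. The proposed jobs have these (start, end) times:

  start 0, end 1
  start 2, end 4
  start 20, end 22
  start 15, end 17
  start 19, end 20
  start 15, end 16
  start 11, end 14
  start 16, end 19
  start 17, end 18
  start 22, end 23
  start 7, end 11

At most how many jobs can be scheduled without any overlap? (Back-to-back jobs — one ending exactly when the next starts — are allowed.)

Greedy by earliest finish: after sorting by end time, pick each interval compatible with the last pick.
By end time: (0,1), (2,4), (7,11), (11,14), (15,16), (15,17), (17,18), (16,19), (19,20), (20,22), (22,23).
Pick (0,1); next start ≥ 1 → (2,4); next start ≥ 4 → (7,11); next start ≥ 11 → (11,14); next start ≥ 14 → (15,16); next start ≥ 16 → (17,18); next start ≥ 18 → (19,20); next start ≥ 20 → (20,22); next start ≥ 22 → (22,23).
Selected 9 jobs.

9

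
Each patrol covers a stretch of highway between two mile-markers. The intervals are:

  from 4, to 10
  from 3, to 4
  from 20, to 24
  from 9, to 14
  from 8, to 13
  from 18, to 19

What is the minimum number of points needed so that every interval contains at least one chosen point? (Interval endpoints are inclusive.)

Sorted: [3,4] [4,10] [8,13] [9,14] [18,19] [20,24]
{[3,4],[4,10]} hit by 4; {[8,13],[9,14]} hit by 13; {[18,19]} hit by 19; {[20,24]} hit by 24.
Points: 4, 13, 19, 24 (4 total).

4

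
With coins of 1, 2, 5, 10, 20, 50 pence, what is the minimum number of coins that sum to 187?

7

Greedy: take as many of the largest coin as possible, then repeat with the remainder.
187 − 3×50→37 − 1×20→17 − 1×10→7 − 1×5→2 − 1×2→0
Total coins = 3 + 1 + 1 + 1 + 1 = 7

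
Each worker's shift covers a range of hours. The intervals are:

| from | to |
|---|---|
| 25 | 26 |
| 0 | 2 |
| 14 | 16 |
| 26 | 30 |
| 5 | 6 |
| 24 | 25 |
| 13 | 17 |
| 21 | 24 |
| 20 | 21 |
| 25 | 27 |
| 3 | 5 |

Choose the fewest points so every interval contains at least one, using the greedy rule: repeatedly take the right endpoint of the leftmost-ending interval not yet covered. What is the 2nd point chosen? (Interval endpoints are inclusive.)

5

By right end: [0,2]  [3,5]  [5,6]  [14,16]  [13,17]  [20,21]  [21,24]  [24,25]  [25,26]  [25,27]  [26,30]
[0,2] uncovered → point at 2; [3,5] uncovered → point at 5; [14,16] uncovered → point at 16; [20,21] uncovered → point at 21; [24,25] uncovered → point at 25; [26,30] uncovered → point at 30.
Points: 2, 5, 16, 21, 25, 30 (6 total).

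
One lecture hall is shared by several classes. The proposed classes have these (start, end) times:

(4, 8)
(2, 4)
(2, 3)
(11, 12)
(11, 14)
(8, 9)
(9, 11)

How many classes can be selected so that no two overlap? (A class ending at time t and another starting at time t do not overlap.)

Order by finish time; keep every interval that doesn't clash with the previous kept one.
By end time: (2,3), (2,4), (4,8), (8,9), (9,11), (11,12), (11,14).
Pick (2,3); next start ≥ 3 → (4,8); next start ≥ 8 → (8,9); next start ≥ 9 → (9,11); next start ≥ 11 → (11,12).
Selected 5 classes.

5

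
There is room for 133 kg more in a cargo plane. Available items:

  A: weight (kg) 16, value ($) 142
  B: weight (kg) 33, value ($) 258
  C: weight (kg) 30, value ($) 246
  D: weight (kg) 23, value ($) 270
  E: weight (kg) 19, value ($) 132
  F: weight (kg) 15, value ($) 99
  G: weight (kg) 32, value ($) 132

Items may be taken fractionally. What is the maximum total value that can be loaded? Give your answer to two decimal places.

Order: D (270/23=11.74) > A (142/16=8.88) > C (246/30=8.20) > B (258/33=7.82) > E (132/19=6.95) > F (99/15=6.60) > G (132/32=4.12)
Fill: take D (23 @ 270) → take A (16 @ 142) → take C (30 @ 246) → take B (33 @ 258) → take E (19 @ 132) → take 12/15 of F → 79.20; 133/133 used.
Total value = 1127.20

1127.20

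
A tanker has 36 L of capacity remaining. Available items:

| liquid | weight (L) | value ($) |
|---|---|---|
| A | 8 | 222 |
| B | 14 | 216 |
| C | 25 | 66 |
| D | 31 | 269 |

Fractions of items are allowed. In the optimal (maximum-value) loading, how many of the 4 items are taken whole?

2

Greedy by value/weight ratio, highest first.
Order: A (222/8=27.75) > B (216/14=15.43) > D (269/31=8.68) > C (66/25=2.64)
Fill: take A (8 @ 222) → take B (14 @ 216) → take 14/31 of D → 121.48; 36/36 used.
2 item(s) taken whole; one partial (take 14/31 of D).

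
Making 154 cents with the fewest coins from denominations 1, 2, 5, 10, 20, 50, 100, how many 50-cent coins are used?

1

Use the largest denomination that fits, subtract, and repeat.
154 − 1×100→54 − 1×50→4 − 2×2→0
Count of 50: 1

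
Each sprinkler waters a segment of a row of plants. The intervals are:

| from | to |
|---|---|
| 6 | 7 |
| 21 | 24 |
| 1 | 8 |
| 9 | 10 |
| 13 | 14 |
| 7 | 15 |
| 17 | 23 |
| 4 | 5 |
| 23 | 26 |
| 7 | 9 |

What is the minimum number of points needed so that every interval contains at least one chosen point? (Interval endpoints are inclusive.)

5

Sort by right endpoint; whenever an interval is uncovered, place a point at its right end.
Sorted: [4,5] [6,7] [1,8] [7,9] [9,10] [13,14] [7,15] [17,23] [21,24] [23,26]
{[4,5]} hit by 5; {[6,7],[1,8],[7,9]} hit by 7; {[9,10]} hit by 10; {[13,14],[7,15]} hit by 14; {[17,23],[21,24],[23,26]} hit by 23.
Points: 5, 7, 10, 14, 23 (5 total).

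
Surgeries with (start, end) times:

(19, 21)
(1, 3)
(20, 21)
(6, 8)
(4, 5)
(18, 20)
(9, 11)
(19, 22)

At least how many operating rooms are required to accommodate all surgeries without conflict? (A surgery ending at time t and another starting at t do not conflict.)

Count concurrent intervals with a sweep; the peak is the room count.
starts: [1, 4, 6, 9, 18, 19, 19, 20]
ends:   [3, 5, 8, 11, 20, 21, 21, 22]
s1→1 e3→0 s4→1 e5→0 s6→1 e8→0 s9→1 e11→0 s18→1 s19→2 s19→3  — peak 3.

3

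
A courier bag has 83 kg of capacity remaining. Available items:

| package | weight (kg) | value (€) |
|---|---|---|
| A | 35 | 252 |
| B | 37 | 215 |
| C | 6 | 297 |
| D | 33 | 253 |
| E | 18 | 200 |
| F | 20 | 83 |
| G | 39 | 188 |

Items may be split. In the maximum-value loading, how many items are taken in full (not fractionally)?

3

Greedy by value/weight ratio, highest first.
Order: C (297/6=49.50) > E (200/18=11.11) > D (253/33=7.67) > A (252/35=7.20) > B (215/37=5.81) > G (188/39=4.82) > F (83/20=4.15)
Fill: take C (6 @ 297) → take E (18 @ 200) → take D (33 @ 253) → take 26/35 of A → 187.20; 83/83 used.
3 item(s) taken whole; one partial (take 26/35 of A).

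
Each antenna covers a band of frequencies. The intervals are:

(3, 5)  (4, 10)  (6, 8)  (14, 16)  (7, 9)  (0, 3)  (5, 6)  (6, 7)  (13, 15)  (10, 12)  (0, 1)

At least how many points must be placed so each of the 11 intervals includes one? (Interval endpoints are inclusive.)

By right end: [0,1]  [0,3]  [3,5]  [5,6]  [6,7]  [6,8]  [7,9]  [4,10]  [10,12]  [13,15]  [14,16]
[0,1] uncovered → point at 1; [3,5] uncovered → point at 5; [6,7] uncovered → point at 7; [10,12] uncovered → point at 12; [13,15] uncovered → point at 15.
Points: 1, 5, 7, 12, 15 (5 total).

5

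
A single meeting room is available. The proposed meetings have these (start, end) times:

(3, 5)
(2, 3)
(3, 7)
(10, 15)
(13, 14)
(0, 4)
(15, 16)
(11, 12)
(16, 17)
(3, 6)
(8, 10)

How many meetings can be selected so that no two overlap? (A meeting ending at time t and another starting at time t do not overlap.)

Sort by end time and greedily take each interval whose start is ≥ the last chosen end.
Sorted by end: (2,3)  (0,4)  (3,5)  (3,6)  (3,7)  (8,10)  (11,12)  (13,14)  (10,15)  (15,16)  (16,17)
take (2,3); take (3,5); skip (3,6); take (8,10); take (11,12); take (13,14); take (15,16); take (16,17).
Selected 7 meetings.

7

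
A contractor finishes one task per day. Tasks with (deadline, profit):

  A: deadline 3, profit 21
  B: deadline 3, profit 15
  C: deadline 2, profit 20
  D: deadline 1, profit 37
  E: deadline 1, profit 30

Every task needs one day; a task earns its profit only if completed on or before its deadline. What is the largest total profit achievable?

78

Sort by profit descending; place each in the latest free slot ≤ its deadline.
Profit order: D=37 E=30 A=21 C=20 B=15
Assign: D→slot 1, E skipped, A→slot 3, C→slot 2, B skipped.
Slots: [1:D] [2:C] [3:A]
Profit = 37 + 20 + 21 = 78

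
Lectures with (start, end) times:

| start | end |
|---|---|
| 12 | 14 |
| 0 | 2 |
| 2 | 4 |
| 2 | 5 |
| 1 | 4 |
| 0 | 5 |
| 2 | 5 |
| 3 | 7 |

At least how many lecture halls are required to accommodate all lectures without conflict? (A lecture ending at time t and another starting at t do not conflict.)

6

Count concurrent intervals with a sweep; the peak is the room count.
Events (time:±→running): 0:+→1 0:+→2 1:+→3 2:-→2 2:+→3 2:+→4 2:+→5 3:+→6 … peak 6.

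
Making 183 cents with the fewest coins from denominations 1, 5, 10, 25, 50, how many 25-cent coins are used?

Use the largest denomination that fits, subtract, and repeat.
183 = 3×50 + 1×25 + 1×5 + 3×1
Count of 25: 1

1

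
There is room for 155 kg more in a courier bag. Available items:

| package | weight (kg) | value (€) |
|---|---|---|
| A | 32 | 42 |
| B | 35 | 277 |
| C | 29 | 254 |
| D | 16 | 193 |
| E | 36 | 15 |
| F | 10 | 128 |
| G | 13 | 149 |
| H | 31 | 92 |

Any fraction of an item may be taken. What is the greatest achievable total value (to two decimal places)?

1120.56

Sort by value per unit weight and fill in that order.
Order: F (128/10=12.80) > D (193/16=12.06) > G (149/13=11.46) > C (254/29=8.76) > B (277/35=7.91) > H (92/31=2.97) > A (42/32=1.31) > E (15/36=0.42)
Fill: take F (10 @ 128) → take D (16 @ 193) → take G (13 @ 149) → take C (29 @ 254) → take B (35 @ 277) → take H (31 @ 92) → take 21/32 of A → 27.56; 155/155 used.
Total value = 1120.56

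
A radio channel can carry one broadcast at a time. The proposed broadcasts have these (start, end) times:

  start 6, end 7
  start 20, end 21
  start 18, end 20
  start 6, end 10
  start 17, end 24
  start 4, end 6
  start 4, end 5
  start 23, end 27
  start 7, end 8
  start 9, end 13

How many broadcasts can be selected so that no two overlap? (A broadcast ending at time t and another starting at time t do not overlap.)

Order by finish time; keep every interval that doesn't clash with the previous kept one.
By end time: (4,5), (4,6), (6,7), (7,8), (6,10), (9,13), (18,20), (20,21), (17,24), (23,27).
Pick (4,5); next start ≥ 5 → (6,7); next start ≥ 7 → (7,8); next start ≥ 8 → (9,13); next start ≥ 13 → (18,20); next start ≥ 20 → (20,21); next start ≥ 21 → (23,27).
Selected 7 broadcasts.

7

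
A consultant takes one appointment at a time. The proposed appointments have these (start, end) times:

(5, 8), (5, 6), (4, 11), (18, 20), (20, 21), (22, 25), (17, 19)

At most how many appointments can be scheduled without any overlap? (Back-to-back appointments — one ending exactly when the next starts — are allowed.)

4

Order by finish time; keep every interval that doesn't clash with the previous kept one.
By end time: (5,6), (5,8), (4,11), (17,19), (18,20), (20,21), (22,25).
Pick (5,6); next start ≥ 6 → (17,19); next start ≥ 19 → (20,21); next start ≥ 21 → (22,25).
Selected 4 appointments.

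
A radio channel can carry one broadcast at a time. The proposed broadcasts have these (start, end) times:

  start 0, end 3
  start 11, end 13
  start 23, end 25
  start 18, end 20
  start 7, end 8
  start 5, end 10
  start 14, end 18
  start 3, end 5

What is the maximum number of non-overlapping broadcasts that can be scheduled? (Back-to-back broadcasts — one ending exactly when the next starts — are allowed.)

7

Order by finish time; keep every interval that doesn't clash with the previous kept one.
By end time: (0,3), (3,5), (7,8), (5,10), (11,13), (14,18), (18,20), (23,25).
Pick (0,3); next start ≥ 3 → (3,5); next start ≥ 5 → (7,8); next start ≥ 8 → (11,13); next start ≥ 13 → (14,18); next start ≥ 18 → (18,20); next start ≥ 20 → (23,25).
Selected 7 broadcasts.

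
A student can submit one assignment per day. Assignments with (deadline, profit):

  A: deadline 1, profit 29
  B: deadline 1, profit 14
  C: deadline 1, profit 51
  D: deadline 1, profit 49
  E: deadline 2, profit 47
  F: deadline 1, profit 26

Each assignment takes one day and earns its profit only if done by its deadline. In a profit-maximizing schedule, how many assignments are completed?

2

By profit: C(d1,51), D(d1,49), E(d2,47), A(d1,29), F(d1,26), B(d1,14)
C→slot 1; D skipped; E→slot 2; A skipped; F skipped; B skipped.
2 of 6 scheduled.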